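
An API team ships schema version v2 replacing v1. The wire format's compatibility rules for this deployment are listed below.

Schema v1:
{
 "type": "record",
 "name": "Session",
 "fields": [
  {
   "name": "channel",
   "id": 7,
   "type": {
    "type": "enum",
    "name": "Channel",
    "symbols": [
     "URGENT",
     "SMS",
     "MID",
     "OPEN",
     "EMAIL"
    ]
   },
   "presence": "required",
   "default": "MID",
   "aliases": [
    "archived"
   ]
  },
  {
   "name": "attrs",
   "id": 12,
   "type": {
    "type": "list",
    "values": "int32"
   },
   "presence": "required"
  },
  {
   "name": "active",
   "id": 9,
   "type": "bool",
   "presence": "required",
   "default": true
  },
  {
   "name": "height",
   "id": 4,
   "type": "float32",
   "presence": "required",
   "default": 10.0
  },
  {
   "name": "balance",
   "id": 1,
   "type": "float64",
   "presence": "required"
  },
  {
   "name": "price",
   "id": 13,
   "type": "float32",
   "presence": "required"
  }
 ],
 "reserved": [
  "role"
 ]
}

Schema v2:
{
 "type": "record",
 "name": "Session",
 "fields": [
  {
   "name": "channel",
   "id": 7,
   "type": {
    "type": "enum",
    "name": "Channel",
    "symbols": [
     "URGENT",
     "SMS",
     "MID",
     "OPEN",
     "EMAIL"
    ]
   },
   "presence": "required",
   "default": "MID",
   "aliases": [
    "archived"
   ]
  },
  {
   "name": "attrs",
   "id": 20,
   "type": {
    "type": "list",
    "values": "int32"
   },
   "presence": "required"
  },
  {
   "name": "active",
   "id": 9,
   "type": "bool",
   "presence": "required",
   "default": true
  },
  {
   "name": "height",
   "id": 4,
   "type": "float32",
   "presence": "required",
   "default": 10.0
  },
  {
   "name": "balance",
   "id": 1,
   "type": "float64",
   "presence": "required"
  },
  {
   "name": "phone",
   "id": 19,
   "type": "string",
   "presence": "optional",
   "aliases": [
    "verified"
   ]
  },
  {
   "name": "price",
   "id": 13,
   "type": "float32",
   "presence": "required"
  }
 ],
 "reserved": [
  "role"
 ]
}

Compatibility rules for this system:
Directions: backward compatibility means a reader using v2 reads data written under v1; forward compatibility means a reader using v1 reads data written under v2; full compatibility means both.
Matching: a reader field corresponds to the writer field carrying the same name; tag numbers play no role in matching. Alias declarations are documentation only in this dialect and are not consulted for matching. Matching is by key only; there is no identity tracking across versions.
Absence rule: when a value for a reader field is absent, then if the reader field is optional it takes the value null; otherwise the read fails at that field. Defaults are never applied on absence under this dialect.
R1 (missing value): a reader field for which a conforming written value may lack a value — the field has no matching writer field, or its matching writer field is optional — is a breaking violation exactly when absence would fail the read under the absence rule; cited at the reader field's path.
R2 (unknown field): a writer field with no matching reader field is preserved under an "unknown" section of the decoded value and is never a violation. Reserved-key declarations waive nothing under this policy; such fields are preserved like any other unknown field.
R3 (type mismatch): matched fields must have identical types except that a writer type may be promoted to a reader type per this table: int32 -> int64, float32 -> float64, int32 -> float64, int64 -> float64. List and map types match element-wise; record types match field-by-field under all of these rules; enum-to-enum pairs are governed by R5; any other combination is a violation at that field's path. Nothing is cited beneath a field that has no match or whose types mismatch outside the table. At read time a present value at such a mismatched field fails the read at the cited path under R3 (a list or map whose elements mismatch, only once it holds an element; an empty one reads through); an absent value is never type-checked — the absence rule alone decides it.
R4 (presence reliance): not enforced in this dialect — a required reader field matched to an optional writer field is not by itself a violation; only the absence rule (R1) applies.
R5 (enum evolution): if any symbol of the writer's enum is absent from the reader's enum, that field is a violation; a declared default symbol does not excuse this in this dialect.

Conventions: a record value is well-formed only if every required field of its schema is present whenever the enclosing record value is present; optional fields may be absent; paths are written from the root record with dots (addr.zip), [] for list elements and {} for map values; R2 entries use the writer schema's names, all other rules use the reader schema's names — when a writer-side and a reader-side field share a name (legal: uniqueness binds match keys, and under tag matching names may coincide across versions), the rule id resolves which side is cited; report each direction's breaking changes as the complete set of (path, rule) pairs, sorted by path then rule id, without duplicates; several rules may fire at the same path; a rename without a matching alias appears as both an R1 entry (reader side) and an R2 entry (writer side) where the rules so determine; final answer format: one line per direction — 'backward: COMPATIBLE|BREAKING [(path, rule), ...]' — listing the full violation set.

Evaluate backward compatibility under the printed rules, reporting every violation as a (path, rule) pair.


the writer's type comes first in each Session pair
backward on Session — v2 reading data written by v1:
  writer required, Channel -> Channel: reader channel maps from writer channel
  writer required, list<int32> -> list<int32>: reader attrs maps from writer attrs
  writer required, bool -> bool: reader active maps from writer active
  writer required, float32 -> float32: reader height maps from writer height
  writer required, float64 -> float64: reader balance maps from writer balance
  phone: no writer match
  writer required, float32 -> float32: reader price maps from writer price
  => no violations; backward on Session: COMPATIBLE
remaining Session differences; none change what is asked:
  field attrs in record Session: tag 12 changed to 20 -> inert for the asked Session verdict: nothing fires
  added field phone to record Session: optional string, tag 19 (in v2 it sits immediately before price) -> inert for the asked Session verdict: nothing fires

backward: COMPATIBLE []


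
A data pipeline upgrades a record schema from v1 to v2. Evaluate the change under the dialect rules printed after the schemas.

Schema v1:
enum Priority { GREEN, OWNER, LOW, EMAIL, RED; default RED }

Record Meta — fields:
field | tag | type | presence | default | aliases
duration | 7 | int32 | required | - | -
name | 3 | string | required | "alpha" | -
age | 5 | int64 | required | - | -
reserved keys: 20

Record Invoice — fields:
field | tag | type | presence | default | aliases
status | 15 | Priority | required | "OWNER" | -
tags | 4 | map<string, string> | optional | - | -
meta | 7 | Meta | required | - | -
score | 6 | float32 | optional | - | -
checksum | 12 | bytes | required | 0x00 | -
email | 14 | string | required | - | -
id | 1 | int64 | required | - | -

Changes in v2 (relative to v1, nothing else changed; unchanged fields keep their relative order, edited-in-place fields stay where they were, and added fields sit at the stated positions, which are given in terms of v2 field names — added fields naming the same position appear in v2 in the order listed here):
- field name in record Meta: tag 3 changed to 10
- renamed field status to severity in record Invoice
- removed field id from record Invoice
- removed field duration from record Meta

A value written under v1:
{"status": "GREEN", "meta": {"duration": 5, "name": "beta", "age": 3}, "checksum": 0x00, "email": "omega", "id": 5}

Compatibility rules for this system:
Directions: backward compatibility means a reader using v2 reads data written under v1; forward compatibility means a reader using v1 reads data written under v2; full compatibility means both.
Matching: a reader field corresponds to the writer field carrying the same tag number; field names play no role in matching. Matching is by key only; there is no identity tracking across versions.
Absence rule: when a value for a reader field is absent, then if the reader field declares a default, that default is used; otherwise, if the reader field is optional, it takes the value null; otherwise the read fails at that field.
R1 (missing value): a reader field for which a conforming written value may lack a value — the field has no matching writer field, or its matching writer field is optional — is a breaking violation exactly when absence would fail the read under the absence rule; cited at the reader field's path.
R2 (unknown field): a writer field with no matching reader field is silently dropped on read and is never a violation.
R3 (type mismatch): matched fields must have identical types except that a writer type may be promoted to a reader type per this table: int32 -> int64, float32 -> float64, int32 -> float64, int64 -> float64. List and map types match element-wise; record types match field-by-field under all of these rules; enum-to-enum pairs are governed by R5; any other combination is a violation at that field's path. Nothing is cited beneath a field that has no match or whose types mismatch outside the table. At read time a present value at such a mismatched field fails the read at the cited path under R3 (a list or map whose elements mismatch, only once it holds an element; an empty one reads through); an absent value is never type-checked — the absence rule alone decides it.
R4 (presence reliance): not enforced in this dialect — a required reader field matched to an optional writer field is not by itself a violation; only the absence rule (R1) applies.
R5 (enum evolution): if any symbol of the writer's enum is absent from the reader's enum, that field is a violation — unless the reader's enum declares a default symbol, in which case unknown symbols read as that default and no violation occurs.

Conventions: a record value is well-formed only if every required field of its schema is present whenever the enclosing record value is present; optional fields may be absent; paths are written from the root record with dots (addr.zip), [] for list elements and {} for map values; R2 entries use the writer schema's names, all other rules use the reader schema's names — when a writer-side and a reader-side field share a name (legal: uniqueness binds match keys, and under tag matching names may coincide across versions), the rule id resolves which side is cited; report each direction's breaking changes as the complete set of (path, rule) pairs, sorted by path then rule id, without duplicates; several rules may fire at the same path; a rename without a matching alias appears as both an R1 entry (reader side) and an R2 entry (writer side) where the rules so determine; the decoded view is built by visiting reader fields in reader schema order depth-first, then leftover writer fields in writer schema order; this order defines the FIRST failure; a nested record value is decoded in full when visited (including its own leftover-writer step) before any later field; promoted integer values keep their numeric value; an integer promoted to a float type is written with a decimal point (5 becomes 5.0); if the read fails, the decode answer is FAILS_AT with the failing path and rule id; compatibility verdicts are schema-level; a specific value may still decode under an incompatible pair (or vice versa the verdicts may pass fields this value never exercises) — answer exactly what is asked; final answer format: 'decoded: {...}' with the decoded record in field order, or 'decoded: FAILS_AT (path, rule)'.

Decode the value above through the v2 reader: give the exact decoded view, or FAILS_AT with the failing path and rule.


decoded: {"severity": "GREEN", "tags": null, "meta": {"name": "alpha", "age": 3}, "score": null, "checksum": 0x00, "email": "omega"}

the writer's type comes first in each Invoice pair
decode (reader v2):
  severity := "GREEN" (from writer status)
  tags := null (missing; optional => null)
  meta.name := "alpha" (missing; default applied)
  meta.age := 3
  writer meta.duration: no reader field; dropped
  writer meta.name: no reader field; dropped
  score := null (missing; optional => null)
  checksum := 0x00
  email := "omega"
  writer id: no reader field; dropped
  => decoded: {"severity": "GREEN", "tags": null, "meta": {"name": "alpha", "age": 3}, "score": null, "checksum": 0x00, "email": "omega"}


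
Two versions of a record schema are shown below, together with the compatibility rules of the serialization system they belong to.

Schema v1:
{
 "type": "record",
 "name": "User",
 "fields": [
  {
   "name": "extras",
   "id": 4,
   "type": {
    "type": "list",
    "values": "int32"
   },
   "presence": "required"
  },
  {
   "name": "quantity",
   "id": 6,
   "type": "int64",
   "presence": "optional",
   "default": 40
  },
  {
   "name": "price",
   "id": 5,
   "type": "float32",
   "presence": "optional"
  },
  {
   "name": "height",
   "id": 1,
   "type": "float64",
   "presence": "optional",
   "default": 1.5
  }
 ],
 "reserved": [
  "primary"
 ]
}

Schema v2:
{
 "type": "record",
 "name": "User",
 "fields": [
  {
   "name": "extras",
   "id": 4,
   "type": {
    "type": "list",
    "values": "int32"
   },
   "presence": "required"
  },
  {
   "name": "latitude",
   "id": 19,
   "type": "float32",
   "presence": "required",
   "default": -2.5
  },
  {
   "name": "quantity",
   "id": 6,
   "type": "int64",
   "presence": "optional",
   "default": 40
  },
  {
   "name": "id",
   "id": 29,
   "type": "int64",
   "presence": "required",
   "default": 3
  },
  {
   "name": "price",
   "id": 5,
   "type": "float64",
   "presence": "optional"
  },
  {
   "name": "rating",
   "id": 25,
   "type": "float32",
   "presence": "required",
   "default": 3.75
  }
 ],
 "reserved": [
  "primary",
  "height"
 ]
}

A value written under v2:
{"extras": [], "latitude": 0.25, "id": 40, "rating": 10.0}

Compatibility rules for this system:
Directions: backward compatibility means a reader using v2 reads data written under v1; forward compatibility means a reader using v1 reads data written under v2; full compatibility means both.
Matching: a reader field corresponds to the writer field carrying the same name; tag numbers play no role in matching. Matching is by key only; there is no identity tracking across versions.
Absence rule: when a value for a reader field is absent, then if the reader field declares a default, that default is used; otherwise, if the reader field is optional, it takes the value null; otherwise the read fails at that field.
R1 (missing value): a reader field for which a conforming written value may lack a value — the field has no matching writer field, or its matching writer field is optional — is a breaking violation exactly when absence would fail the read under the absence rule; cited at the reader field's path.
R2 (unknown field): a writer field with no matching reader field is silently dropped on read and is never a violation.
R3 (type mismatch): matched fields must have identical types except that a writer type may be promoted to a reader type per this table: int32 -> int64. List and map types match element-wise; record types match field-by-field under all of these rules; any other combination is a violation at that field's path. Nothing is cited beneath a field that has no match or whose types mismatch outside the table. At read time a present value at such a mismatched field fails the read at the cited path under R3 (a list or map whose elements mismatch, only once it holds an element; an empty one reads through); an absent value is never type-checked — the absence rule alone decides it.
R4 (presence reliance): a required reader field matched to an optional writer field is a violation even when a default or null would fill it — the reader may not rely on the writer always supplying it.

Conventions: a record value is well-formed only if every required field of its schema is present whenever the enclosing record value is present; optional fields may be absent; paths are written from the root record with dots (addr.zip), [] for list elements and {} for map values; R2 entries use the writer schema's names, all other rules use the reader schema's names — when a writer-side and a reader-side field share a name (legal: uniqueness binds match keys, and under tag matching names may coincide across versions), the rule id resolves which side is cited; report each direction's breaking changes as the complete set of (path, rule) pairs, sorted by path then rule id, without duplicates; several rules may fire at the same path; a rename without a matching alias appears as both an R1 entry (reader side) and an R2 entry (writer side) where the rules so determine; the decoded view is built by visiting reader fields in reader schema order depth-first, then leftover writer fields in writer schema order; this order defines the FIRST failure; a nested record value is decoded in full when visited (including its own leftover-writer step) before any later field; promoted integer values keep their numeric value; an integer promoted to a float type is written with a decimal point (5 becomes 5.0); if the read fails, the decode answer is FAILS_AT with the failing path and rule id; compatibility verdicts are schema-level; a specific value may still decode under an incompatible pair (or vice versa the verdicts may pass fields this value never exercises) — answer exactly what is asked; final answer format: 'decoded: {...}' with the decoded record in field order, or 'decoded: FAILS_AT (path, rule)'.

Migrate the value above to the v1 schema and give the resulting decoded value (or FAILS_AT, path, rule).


decoded: {"extras": [], "quantity": 40, "price": null, "height": 1.5}

in User below, arrows point writer -> reader
decoding the User value with the v1 reader:
  extras := []
  quantity := 40 (absent -> default)
  price := null (absent, optional -> null)
  height := 1.5 (absent -> default)
  writer latitude: unknown -> dropped
  writer id: unknown -> dropped
  writer rating: unknown -> dropped
  => decoded: {"extras": [], "quantity": 40, "price": null, "height": 1.5}
diffs on User not affecting the asked answer:
  added field rating to record User: required float32, tag 25, default 3.75 (in v2 it sits last) -> fires no rule on User under this dialect and leaves the result unchanged
  field price in record User: type float32 changed to float64 -> affects the rule determinations only; this particular User value decodes identically
  added field latitude to record User: required float32, tag 19, default -2.5 (in v2 it sits immediately before quantity) -> fires no rule on User under this dialect and leaves the result unchanged
  removed field height from record User (its key "height" joins the reserved list) -> fires no rule on User under this dialect and leaves the result unchanged
  added field id to record User: required int64, tag 29, default 3 (in v2 it sits immediately before price) -> fires no rule on User under this dialect and leaves the result unchanged


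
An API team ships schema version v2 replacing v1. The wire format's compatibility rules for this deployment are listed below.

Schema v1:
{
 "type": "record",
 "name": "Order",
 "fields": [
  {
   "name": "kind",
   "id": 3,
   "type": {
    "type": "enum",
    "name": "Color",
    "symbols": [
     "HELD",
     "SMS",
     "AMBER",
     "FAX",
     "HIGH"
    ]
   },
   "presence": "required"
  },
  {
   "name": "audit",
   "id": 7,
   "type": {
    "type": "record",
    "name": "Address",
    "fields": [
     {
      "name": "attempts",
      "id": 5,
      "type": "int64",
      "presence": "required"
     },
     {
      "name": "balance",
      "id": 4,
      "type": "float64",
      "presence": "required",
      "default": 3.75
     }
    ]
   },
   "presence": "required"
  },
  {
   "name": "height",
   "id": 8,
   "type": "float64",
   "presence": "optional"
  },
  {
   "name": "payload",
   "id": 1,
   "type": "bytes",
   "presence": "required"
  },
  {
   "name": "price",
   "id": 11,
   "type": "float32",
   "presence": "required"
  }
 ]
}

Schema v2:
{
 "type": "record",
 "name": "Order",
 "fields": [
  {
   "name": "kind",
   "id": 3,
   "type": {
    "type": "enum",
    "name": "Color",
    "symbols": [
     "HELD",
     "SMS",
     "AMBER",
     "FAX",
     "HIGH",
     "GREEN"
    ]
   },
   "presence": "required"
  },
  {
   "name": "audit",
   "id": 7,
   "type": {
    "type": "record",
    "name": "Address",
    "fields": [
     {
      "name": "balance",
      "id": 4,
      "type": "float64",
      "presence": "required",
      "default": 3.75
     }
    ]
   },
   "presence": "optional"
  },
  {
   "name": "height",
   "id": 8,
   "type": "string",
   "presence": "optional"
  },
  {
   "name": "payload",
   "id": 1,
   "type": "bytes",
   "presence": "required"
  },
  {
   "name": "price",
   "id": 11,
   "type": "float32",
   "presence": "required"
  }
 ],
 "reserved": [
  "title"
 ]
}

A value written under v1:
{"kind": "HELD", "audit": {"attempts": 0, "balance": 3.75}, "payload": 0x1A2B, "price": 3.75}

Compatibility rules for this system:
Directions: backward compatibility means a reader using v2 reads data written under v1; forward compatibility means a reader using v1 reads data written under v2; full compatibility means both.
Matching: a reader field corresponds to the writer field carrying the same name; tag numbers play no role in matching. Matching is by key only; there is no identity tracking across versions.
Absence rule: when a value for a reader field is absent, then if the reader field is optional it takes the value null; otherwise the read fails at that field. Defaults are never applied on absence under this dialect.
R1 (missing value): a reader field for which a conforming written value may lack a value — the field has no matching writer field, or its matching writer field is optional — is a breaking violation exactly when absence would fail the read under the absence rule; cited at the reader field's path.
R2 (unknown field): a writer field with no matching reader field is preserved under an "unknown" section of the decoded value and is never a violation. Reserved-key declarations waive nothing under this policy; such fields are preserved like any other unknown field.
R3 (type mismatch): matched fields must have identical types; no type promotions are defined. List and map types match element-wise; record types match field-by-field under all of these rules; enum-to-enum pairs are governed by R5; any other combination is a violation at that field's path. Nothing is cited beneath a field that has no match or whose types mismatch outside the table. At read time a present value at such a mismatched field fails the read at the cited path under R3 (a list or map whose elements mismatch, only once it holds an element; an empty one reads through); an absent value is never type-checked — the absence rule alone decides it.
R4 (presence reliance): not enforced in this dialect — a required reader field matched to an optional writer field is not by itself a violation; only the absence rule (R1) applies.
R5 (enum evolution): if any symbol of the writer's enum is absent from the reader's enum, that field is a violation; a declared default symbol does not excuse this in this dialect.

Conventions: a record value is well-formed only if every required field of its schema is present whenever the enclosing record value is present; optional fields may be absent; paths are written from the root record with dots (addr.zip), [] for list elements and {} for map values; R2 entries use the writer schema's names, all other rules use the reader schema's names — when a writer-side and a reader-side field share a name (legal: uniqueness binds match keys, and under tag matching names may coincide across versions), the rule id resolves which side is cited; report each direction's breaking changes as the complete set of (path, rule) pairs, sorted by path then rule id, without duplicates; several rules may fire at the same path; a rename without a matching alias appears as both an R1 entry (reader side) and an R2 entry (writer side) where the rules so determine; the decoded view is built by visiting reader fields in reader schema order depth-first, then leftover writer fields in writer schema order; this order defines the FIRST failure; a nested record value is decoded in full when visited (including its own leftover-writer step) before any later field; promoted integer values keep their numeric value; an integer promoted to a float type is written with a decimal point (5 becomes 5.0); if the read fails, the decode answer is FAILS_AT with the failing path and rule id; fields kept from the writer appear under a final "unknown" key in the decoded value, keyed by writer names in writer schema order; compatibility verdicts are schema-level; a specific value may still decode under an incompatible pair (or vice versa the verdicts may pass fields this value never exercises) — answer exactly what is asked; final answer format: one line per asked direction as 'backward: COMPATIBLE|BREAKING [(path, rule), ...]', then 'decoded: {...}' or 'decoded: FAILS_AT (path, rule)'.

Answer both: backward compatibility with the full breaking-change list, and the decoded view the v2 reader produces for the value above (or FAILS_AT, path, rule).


backward: BREAKING [(height, R3)]; decoded: {"kind": "HELD", "audit": {"balance": 3.75, "unknown": {"attempts": 0}}, "height": null, "payload": 0x1A2B, "price": 3.75}

in Order below, arrows point writer -> reader
checking backward for Order: reader v2 against writer v1:
  writer required, Color -> Color: reader kind maps from writer kind
  writer required, Address -> Address: reader audit maps from writer audit
  writer optional, float64 -> string: reader height maps from writer height
  writer required, bytes -> bytes: reader payload maps from writer payload
  writer required, float32 -> float32: reader price maps from writer price
  writer required, float64 -> float64: reader audit.balance maps from writer audit.balance
  writer field audit.attempts has no reader counterpart
  R3 fires at height
  => 1 violation(s): backward is BREAKING for Order
migrating the Order value to v2:
  kind := "HELD"
  audit.balance := 3.75
  writer audit.attempts: kept under "unknown"
  height := null (not supplied -> null)
  payload := 0x1A2B
  price := 3.75
  => decoded: {"kind": "HELD", "audit": {"balance": 3.75, "unknown": {"attempts": 0}}, "height": null, "payload": 0x1A2B, "price": 3.75}
ruling out the remaining Order differences:
  field audit in record Order: required changed to optional -> fires only in the forward direction of Order, which is not asked here
  enum Color (field kind in record Order): symbol GREEN added -> fires only in the forward direction of Order, which is not asked here


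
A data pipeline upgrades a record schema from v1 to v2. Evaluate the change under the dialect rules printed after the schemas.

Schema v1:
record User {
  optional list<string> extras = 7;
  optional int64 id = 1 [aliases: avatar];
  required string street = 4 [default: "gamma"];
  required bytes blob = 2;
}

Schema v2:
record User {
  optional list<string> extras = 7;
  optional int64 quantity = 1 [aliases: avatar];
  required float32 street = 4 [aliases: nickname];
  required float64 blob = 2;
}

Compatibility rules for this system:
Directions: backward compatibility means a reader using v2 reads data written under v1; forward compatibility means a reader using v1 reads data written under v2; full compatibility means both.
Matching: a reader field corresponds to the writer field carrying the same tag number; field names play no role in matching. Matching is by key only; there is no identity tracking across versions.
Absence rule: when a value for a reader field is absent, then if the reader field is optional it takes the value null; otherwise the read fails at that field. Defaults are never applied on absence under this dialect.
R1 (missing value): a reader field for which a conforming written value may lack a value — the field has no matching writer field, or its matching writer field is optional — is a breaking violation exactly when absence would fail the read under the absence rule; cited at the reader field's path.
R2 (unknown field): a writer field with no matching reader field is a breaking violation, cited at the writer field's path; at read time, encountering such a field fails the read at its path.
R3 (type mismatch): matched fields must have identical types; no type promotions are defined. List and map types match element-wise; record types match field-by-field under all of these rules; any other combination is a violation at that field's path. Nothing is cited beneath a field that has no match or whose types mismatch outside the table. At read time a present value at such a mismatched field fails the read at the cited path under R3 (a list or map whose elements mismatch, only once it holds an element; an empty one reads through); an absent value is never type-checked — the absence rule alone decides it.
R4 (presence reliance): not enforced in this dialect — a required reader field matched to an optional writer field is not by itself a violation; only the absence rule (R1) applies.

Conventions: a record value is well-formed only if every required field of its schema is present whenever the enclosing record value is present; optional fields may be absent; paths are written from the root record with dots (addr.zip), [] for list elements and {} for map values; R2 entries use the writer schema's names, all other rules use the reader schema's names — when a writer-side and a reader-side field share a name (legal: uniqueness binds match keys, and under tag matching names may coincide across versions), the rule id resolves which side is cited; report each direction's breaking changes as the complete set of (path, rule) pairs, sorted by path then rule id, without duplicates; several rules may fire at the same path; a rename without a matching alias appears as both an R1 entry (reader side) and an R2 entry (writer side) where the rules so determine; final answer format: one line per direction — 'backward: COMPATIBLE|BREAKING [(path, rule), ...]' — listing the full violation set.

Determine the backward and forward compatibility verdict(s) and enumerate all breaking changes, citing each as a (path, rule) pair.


each type pair in User: writer, then reader
backward for User (reader v2, writer v1):
  list<string> -> list<string>, writer optional: extras aligns to extras
  int64 -> int64, writer optional: quantity aligns to id
  string -> float32, writer required: street aligns to street
  bytes -> float64, writer required: blob aligns to blob
  rule R3 violated at blob
  rule R3 violated at street
  => 2 violation(s): backward is BREAKING for User
forward for User (reader v1, writer v2):
  list<string> -> list<string>, writer optional: extras aligns to extras
  int64 -> int64, writer optional: id aligns to quantity
  float32 -> string, writer required: street aligns to street
  float64 -> bytes, writer required: blob aligns to blob
  rule R3 violated at blob
  rule R3 violated at street
  => 2 violation(s): forward is BREAKING for User

backward: BREAKING [(blob, R3), (street, R3)]; forward: BREAKING [(blob, R3), (street, R3)]


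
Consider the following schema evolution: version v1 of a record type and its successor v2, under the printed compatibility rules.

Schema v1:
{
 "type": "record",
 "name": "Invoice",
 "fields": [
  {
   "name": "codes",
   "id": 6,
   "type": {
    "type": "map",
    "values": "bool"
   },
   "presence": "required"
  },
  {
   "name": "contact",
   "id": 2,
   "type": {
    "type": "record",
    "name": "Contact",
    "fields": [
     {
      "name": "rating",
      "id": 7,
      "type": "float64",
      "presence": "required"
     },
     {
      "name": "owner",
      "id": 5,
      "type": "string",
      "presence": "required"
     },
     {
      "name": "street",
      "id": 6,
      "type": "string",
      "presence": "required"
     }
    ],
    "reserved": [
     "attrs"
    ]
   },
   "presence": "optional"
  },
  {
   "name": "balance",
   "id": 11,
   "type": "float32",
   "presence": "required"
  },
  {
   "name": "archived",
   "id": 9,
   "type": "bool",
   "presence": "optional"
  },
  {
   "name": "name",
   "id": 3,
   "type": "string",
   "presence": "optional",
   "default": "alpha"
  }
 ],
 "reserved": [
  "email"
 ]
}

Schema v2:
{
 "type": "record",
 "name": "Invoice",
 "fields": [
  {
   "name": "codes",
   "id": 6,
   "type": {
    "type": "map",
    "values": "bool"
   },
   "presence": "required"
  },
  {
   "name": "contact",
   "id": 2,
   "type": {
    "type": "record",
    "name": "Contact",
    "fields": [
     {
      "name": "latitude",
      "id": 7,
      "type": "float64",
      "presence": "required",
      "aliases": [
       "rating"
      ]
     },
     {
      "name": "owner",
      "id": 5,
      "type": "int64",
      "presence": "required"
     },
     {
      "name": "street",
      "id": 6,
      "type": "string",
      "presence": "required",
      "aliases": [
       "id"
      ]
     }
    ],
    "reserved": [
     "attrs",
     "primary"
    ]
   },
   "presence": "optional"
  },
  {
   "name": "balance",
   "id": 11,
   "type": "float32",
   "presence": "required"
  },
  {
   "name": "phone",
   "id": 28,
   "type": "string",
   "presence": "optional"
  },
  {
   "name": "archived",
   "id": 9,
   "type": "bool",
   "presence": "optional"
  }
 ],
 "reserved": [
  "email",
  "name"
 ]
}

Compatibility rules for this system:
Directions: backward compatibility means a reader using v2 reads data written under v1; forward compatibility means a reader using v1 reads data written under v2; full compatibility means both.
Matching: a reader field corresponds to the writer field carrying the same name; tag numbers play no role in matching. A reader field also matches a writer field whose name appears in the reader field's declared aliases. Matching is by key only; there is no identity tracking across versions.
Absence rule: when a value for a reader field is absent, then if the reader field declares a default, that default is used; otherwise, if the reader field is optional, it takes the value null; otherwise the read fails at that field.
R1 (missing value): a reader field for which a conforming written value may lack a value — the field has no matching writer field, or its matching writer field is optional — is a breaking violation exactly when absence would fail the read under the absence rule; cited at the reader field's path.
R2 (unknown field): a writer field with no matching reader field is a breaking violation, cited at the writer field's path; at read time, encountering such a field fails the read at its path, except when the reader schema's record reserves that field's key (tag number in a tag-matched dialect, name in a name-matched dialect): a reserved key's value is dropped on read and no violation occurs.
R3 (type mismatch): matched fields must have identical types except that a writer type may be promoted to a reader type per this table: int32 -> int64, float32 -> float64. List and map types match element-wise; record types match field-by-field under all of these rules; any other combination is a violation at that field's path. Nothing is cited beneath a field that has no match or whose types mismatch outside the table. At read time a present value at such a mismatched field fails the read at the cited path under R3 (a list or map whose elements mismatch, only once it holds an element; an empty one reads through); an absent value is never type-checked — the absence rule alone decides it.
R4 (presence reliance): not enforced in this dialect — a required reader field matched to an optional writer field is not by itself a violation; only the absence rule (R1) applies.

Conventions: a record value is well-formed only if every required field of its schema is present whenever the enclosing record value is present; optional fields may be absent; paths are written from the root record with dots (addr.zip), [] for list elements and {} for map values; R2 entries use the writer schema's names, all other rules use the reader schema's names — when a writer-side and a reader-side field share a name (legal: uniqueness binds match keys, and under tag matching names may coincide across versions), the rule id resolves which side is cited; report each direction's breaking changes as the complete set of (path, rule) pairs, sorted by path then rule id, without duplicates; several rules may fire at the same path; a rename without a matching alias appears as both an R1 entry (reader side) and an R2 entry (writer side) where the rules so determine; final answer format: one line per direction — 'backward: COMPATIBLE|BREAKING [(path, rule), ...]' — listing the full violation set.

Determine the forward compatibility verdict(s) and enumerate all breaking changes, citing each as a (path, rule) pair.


each type pair in Invoice: writer, then reader
forward analysis of Invoice with v1 as reader and v2 as writer:
  codes <- codes (map<string, bool> -> map<string, bool>, writer required)
  contact <- contact (Contact -> Contact, writer optional)
  balance <- balance (float32 -> float32, writer required)
  archived <- archived (bool -> bool, writer optional)
  name: no writer match
  leftover writer field: phone
  contact.rating: no writer match
  contact.owner <- contact.owner (int64 -> string, writer required)
  contact.street <- contact.street (string -> string, writer required)
  leftover writer field: contact.latitude
  violation R2 at contact.latitude
  violation R3 at contact.owner
  violation R1 at contact.rating
  violation R2 at phone
  => forward: BREAKING (4)
the rest of the Invoice diff is inert for this question:
  removed field name from record Invoice (its key "name" joins the reserved list) -> fires no rule on Invoice, leaving the asked answer as it is

forward: BREAKING [(contact.latitude, R2), (contact.owner, R3), (contact.rating, R1), (phone, R2)]


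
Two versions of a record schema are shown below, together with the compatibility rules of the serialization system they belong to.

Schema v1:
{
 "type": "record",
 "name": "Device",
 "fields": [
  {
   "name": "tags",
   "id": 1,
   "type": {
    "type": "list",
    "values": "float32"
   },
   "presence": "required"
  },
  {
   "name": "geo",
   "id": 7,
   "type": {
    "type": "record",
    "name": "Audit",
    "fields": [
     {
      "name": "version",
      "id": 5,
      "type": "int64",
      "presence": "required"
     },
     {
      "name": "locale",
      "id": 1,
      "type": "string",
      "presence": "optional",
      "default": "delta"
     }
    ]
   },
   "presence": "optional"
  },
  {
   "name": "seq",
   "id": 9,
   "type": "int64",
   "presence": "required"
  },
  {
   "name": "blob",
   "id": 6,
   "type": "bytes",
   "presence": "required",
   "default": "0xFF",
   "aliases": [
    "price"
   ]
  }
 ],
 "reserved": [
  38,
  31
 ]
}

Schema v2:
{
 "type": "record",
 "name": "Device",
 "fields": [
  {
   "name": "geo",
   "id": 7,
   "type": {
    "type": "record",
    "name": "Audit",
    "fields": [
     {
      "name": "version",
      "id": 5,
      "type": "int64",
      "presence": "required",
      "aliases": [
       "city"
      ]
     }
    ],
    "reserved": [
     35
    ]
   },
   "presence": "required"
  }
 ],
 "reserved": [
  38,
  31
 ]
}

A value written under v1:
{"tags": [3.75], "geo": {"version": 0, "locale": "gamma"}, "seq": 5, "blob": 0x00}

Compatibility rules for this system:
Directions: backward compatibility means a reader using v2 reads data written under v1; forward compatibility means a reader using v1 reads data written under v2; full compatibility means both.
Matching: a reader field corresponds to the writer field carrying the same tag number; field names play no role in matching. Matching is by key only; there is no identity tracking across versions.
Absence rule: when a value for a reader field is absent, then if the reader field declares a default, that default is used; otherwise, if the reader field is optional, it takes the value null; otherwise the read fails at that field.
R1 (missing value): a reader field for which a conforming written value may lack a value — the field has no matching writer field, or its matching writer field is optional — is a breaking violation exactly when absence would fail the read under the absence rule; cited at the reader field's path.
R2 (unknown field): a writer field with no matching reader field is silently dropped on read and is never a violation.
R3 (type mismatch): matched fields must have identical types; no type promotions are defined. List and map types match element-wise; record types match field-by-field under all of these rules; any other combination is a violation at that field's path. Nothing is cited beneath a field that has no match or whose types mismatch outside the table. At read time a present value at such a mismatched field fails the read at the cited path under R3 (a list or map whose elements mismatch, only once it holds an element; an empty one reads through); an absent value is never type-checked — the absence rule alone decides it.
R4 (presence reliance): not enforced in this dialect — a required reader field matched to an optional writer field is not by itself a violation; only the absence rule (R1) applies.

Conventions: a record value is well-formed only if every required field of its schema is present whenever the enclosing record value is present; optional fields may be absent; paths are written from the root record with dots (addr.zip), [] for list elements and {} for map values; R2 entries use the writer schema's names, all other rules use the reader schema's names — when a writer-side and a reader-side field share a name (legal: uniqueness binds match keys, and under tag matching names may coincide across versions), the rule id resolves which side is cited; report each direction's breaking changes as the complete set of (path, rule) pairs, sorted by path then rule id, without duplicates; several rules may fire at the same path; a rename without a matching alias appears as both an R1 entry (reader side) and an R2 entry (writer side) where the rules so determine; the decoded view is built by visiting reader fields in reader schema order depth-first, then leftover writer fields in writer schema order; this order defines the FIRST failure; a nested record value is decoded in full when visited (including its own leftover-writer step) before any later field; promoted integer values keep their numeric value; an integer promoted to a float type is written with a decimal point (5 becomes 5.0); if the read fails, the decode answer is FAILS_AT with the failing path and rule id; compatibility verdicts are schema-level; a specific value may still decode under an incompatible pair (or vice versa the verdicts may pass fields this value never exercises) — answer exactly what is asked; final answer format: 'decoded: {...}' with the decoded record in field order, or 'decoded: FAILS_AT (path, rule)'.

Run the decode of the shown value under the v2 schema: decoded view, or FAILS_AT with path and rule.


decoded: {"geo": {"version": 0}}

the writer's type comes first in each Device pair
migrating the Device value to v2:
  geo.version := 0
  writer geo.locale: unmatched, discarded
  writer tags: unmatched, discarded
  writer seq: unmatched, discarded
  writer blob: unmatched, discarded
  => decoded: {"geo": {"version": 0}}
diffs on Device not affecting the asked answer:
  field geo in record Device: optional changed to required -> shifts the Device verdicts, not this decode
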